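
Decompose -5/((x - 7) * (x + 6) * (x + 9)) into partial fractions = -5/(48*(x + 9)) + 5/(39*(x + 6)) - 5/(208*(x - 7))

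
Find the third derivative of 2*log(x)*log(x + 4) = (4*x^3*log(x) + 4*x^3*log(x + 4) - 12*x^3 + 48*x^2*log(x + 4) - 72*x^2 + 192*x*log(x + 4) - 96*x + 256*log(x + 4))/(x^6 + 12*x^5 + 48*x^4 + 64*x^3)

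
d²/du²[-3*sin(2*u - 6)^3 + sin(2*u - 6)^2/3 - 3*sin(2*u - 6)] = 36*sin(2*u - 6)^3 - 8*sin(2*u - 6)^2/3 - 72*sin(2*u - 6)*cos(2*u - 6)^2 + 12*sin(2*u - 6) + 8*cos(2*u - 6)^2/3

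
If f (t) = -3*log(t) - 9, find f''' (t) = -6/t^3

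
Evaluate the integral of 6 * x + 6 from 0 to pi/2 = 3*pi^2/4 + 3*pi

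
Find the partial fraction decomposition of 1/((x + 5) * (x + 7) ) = -1/(2*(x + 7)) + 1/(2*(x + 5))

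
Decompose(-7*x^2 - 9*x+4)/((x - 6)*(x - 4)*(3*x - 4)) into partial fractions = -23/(14*(3*x - 4)) + 9/(x - 4) - 151/(14*(x - 6))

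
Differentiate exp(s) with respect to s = exp(s)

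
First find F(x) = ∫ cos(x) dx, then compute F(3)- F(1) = -sin(1) + sin(3)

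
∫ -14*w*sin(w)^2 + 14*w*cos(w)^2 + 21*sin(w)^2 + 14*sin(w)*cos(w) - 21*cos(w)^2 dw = (7*w - 21/2)*sin(2*w) + C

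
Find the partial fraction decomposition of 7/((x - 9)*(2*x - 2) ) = -7/(16*(x - 1)) + 7/(16*(x - 9))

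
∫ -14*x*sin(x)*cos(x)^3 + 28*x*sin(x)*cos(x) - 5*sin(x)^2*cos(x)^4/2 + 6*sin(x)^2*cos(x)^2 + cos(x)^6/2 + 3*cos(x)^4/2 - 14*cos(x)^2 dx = (14*x + sin(2*x))*(cos(x)^2 - 4)*cos(x)^2/4 + C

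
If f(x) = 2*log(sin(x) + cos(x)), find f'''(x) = 4*cos(x + pi/4)/sin(x + pi/4)^3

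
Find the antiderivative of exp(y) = exp(y) + C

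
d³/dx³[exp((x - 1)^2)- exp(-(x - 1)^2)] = (8*x^3*exp(2*x^2 - 4*x + 2) + 8*x^3 - 24*x^2*exp(2*x^2 - 4*x + 2) - 24*x^2 + 36*x*exp(2*x^2 - 4*x + 2) + 12*x - 20*exp(2*x^2 - 4*x + 2) + 4)*exp(-x^2 + 2*x - 1)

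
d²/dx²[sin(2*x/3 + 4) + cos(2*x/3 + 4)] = -4*sin(2*x/3 + 4)/9 - 4*cos(2*x/3 + 4)/9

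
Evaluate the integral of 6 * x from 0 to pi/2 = 3*pi^2/4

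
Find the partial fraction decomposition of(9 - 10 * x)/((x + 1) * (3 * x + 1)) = 37/(2*(3*x + 1)) - 19/(2*(x + 1))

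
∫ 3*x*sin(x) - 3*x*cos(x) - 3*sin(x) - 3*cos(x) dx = -3*sqrt(2)*x*sin(x + pi/4) + C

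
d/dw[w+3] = 1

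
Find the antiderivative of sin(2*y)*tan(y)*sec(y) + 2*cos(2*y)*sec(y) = 2*sin(y) + C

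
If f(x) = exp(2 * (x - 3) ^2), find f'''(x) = 64*x^3*exp(2*x^2 - 12*x + 18) - 576*x^2*exp(2*x^2 - 12*x + 18) + 1776*x*exp(2*x^2 - 12*x + 18) - 1872*exp(2*x^2 - 12*x + 18)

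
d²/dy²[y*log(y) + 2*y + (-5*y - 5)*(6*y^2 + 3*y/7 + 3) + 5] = (-1260*y^2 - 450*y + 7)/(7*y)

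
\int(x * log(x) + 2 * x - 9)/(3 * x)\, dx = (x - 9)*(log(x) + 1)/3 + C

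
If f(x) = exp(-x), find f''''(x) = exp(-x)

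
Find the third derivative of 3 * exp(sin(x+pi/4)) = -3*(sin(3*x + pi/4) + 6*cos(2*x) + cos(x + pi/4))*exp(sqrt(2)*sin(x)/2)*exp(sqrt(2)*cos(x)/2)/4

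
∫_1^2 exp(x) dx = -E + exp(2)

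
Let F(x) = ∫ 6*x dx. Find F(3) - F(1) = 24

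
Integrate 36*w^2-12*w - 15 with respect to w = 12*w^3 - 6*w^2 - 15*w + C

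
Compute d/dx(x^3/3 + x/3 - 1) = x^2 + 1/3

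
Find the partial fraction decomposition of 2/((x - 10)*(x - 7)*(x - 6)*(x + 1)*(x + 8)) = 1/(13230*(x + 8)) - 1/(2156*(x + 1)) + 1/(196*(x - 6)) - 1/(180*(x - 7)) + 1/(1188*(x - 10))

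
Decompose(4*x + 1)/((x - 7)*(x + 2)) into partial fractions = 7/(9*(x + 2)) + 29/(9*(x - 7))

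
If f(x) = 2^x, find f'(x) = 2^x*log(2)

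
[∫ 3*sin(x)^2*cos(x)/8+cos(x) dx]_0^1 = sin(1)^3/8 + sin(1)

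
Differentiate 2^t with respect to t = 2^t*log(2)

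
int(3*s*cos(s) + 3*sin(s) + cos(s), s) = (3*s + 1)*sin(s) + C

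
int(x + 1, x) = x^2/2 + x + C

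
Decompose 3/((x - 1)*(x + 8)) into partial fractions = -1/(3*(x + 8)) + 1/(3*(x - 1))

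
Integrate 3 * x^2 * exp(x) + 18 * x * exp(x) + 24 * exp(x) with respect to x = 3*(x + 2)^2*exp(x) + C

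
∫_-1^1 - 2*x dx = 0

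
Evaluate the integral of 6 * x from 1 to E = -3 + 3*exp(2)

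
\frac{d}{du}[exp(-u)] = -exp(-u)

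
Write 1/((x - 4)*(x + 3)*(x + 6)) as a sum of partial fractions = 1/(30*(x + 6)) - 1/(21*(x + 3)) + 1/(70*(x - 4))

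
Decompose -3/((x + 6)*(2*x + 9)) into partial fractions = -2/(2*x + 9) + 1/(x + 6)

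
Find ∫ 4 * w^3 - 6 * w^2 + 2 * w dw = w^4 - 2*w^3 + w^2 + C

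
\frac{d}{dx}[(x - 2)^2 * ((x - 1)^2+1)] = 4*x^3 - 18*x^2 + 28*x - 16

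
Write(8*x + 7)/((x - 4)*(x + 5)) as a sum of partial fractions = 11/(3*(x + 5)) + 13/(3*(x - 4))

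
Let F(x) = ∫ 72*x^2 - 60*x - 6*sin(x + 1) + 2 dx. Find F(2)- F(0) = 6*cos(3) - 6*cos(1) + 76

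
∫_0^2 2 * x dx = 4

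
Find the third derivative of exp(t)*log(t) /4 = (t^3*exp(t)*log(t) + 3*t^2*exp(t) - 3*t*exp(t) + 2*exp(t))/(4*t^3)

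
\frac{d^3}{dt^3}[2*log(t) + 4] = 4/t^3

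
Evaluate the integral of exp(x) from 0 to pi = -1 + exp(pi)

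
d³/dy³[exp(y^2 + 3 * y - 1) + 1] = 8*y^3*exp(y^2 + 3*y - 1) + 36*y^2*exp(y^2 + 3*y - 1) + 66*y*exp(y^2 + 3*y - 1) + 45*exp(y^2 + 3*y - 1)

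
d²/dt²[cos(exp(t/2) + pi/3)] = -exp(t/2)*sin(exp(t/2) + pi/3)/4 - exp(t)*cos(exp(t/2) + pi/3)/4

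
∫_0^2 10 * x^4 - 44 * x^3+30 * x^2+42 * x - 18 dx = 16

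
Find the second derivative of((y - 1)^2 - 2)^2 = 12*y^2 - 24*y + 4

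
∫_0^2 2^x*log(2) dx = 3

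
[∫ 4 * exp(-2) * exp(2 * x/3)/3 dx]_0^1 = -2*exp(-2) + 2*exp(-4/3)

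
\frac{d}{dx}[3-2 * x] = -2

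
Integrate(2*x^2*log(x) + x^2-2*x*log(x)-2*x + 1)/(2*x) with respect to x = (x - 1)^2*log(x)/2 + C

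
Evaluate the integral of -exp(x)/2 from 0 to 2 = 1/2 - exp(2)/2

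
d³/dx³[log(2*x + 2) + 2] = 2/(x^3 + 3*x^2 + 3*x + 1)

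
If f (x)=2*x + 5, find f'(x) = 2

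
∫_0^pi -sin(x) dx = -2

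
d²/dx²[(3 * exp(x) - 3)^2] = 36*exp(2*x) - 18*exp(x)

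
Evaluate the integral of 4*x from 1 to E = -2 + 2*exp(2)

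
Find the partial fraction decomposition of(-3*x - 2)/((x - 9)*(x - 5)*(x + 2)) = 4/(77*(x + 2)) + 17/(28*(x - 5)) - 29/(44*(x - 9))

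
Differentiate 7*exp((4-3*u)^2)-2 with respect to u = 126*u*exp(9*u^2 - 24*u + 16) - 168*exp(9*u^2 - 24*u + 16)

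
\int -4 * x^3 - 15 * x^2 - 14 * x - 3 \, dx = -x^4 - 5*x^3 - 7*x^2 - 3*x + C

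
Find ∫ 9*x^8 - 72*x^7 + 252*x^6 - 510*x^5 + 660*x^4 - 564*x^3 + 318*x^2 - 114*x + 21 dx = x^9 - 9*x^8 + 36*x^7 - 85*x^6 + 132*x^5 - 141*x^4 + 106*x^3 - 57*x^2 + 21*x + C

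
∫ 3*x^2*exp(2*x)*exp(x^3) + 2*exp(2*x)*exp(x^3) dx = exp(x*(x^2 + 2)) + C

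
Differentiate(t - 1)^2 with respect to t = 2*t - 2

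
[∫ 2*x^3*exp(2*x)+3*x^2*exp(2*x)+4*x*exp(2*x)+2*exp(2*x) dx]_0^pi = (2*pi + pi^3)*exp(2*pi)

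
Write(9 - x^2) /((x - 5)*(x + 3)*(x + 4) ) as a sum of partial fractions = -7/(9*(x + 4)) - 2/(9*(x - 5))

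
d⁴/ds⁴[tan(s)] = 24*tan(s)^5 + 40*tan(s)^3 + 16*tan(s)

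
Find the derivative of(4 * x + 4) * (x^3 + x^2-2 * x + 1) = 16*x^3 + 24*x^2 - 8*x - 4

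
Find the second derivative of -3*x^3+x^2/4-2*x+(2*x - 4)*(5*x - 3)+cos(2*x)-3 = -18*x - 4*cos(2*x) + 41/2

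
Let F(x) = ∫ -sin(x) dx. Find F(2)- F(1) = -cos(1) + cos(2)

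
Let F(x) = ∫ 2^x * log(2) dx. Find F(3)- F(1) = 6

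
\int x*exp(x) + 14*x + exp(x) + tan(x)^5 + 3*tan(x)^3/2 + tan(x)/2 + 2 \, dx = 7*x^2 + x*exp(x) + 2*x + tan(x)^4/4 + tan(x)^2/4 + C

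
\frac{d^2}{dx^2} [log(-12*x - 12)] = -1/(x^2 + 2*x + 1)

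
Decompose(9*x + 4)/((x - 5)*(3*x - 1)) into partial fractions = -3/(2*(3*x - 1)) + 7/(2*(x - 5))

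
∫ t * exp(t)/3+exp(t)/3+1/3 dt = t*(exp(t) + 1)/3 + C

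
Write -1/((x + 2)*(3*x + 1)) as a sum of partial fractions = -3/(5*(3*x + 1)) + 1/(5*(x + 2))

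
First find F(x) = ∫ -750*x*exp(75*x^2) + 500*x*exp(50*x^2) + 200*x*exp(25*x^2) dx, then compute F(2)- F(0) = -5*exp(300) - 4 + 4*exp(100) + 5*exp(200)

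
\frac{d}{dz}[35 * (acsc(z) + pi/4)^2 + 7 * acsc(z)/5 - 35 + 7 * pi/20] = (-700*acsc(z) - 175*pi - 14)/(10*z^2*sqrt(1 - 1/z^2))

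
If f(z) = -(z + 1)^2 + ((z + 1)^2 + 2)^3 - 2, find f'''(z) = 120*z^3 + 360*z^2 + 504*z + 264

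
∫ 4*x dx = 2*x^2 + C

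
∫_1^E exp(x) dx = -E + exp(E)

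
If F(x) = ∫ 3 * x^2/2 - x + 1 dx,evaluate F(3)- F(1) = 11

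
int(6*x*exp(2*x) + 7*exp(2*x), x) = (3*x + 2)*exp(2*x) + C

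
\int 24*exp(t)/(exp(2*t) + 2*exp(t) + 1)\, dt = 24*exp(t)/(exp(t) + 1) + C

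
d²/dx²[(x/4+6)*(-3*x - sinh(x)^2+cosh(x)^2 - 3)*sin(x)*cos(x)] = 3*x^2*sin(2*x)/2 + 37*x*sin(2*x) - 3*x*cos(2*x) + 93*sin(2*x)/4 - 37*cos(2*x)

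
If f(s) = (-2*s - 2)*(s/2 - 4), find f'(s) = 7 - 2*s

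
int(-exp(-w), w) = exp(-w) + C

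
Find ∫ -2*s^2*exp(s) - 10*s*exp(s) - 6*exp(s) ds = -2*s*(s + 3)*exp(s) + C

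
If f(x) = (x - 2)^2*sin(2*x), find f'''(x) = -8*x^2*cos(2*x) - 24*x*sin(2*x) + 32*x*cos(2*x) + 48*sin(2*x) - 20*cos(2*x)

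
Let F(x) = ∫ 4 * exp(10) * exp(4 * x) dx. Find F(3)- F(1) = -exp(14) + exp(22)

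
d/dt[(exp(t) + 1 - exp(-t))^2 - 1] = (2*exp(4*t) + 2*exp(3*t) + 2*exp(t) - 2)*exp(-2*t)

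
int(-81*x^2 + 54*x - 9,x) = -27*x^3 + 27*x^2 - 9*x + C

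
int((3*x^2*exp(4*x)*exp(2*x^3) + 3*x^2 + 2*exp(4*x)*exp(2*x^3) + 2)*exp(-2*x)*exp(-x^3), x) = 2*sinh(x*(x^2 + 2)) + C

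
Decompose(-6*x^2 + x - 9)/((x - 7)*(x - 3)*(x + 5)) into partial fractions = -41/(24*(x + 5)) + 15/(8*(x - 3)) - 37/(6*(x - 7))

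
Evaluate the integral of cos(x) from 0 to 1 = sin(1)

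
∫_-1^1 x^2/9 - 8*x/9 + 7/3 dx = 128/27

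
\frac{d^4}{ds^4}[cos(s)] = cos(s)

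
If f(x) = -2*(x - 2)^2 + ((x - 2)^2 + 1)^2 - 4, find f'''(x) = 24*x - 48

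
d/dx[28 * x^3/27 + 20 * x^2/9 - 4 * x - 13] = 28*x^2/9 + 40*x/9 - 4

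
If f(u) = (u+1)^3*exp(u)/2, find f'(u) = u^3*exp(u)/2 + 3*u^2*exp(u) + 9*u*exp(u)/2 + 2*exp(u)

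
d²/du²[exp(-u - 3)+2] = exp(-u - 3)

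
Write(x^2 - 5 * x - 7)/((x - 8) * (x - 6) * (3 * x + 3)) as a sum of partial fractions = -1/(189*(x + 1)) + 1/(42*(x - 6)) + 17/(54*(x - 8))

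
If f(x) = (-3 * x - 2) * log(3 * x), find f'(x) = (-3*x*log(x) - 3*x*log(3) - 3*x - 2)/x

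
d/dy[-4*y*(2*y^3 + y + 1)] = -32*y^3 - 8*y - 4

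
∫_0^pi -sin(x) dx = -2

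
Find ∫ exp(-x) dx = -exp(-x) + C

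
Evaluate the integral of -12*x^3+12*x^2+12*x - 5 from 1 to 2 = -4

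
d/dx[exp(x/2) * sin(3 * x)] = (sin(3*x)/2 + 3*cos(3*x))*exp(x/2)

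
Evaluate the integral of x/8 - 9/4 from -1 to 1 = -9/2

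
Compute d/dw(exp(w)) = exp(w)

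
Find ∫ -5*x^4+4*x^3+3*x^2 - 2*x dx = -x^5 + x^4 + x^3 - x^2 + C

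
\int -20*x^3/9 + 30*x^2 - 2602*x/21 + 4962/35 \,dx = -5*x^4/9 + 10*x^3 - 1301*x^2/21 + 4962*x/35 + C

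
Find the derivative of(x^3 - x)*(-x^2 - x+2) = -5*x^4 - 4*x^3 + 9*x^2 + 2*x - 2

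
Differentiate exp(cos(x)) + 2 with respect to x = -exp(cos(x))*sin(x)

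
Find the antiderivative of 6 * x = 3*x^2 + C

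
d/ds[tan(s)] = cos(s)^(-2)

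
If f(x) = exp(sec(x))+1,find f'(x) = exp(sec(x))*tan(x)*sec(x)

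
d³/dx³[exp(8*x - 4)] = 512*exp(8*x - 4)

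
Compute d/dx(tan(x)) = cos(x)^(-2)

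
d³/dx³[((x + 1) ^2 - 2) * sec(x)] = (-x^2*sin(x)/cos(x) + 6*x^2*sin(x)/cos(x)^3 - 2*x*sin(x)/cos(x) + 12*x*sin(x)/cos(x)^3 - 6*x + 12*x/cos(x)^2 + 7*sin(x)/cos(x) - 6*sin(x)/cos(x)^3 - 6 + 12/cos(x)^2)/cos(x)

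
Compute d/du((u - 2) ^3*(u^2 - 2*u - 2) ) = 5*u^4 - 32*u^3 + 66*u^2 - 40*u - 8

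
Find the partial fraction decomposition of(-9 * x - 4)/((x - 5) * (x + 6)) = -50/(11*(x + 6)) - 49/(11*(x - 5))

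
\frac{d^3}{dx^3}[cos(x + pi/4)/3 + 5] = sin(x + pi/4)/3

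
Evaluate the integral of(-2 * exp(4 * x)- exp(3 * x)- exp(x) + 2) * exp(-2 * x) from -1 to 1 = -(E - exp(-1))^2 - 2*E + 2*exp(-1) + (-E + exp(-1))^2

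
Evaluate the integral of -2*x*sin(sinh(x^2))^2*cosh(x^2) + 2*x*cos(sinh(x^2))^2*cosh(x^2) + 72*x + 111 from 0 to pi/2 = sin(2*sinh(pi^2/4))/2 + 9*pi^2 + 111*pi/2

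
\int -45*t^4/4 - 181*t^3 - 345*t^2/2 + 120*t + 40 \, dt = -9*t^5/4 - 181*t^4/4 - 115*t^3/2 + 60*t^2 + 40*t + C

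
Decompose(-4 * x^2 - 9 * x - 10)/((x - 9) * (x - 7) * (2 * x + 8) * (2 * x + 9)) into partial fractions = 202/(621*(2*x + 9)) - 19/(143*(x + 4)) + 269/(1012*(x - 7)) - 415/(1404*(x - 9))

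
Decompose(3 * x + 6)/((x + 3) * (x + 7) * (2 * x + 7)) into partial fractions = 18/(7*(2*x + 7)) - 15/(28*(x + 7)) - 3/(4*(x + 3))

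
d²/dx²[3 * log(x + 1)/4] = -3/(4*x^2 + 8*x + 4)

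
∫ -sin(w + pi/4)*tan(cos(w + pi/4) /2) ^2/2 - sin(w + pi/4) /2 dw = tan(cos(w + pi/4)/2) + C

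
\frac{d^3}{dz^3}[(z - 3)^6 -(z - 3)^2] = 120*z^3 - 1080*z^2 + 3240*z - 3240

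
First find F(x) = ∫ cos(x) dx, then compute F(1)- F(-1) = 2*sin(1)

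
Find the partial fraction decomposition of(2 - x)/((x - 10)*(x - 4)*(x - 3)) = -1/(7*(x - 3)) + 1/(3*(x - 4)) - 4/(21*(x - 10))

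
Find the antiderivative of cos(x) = sin(x) + C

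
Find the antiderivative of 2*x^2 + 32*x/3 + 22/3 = 2*x^3/3 + 16*x^2/3 + 22*x/3 + C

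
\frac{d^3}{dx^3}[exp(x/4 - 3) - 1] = exp(x/4 - 3)/64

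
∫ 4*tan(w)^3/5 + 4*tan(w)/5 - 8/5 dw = -8*w/5 + 2*tan(w)^2/5 + C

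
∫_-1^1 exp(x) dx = E - exp(-1)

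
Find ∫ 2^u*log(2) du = 2^u + C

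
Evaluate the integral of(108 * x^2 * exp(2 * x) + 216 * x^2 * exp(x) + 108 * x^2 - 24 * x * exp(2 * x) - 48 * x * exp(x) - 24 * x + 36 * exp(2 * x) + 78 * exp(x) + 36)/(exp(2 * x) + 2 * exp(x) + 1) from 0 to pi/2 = -3*pi^2 - 3 + 6*exp(pi/2)/(1 + exp(pi/2)) + 18*pi + 9*pi^3/2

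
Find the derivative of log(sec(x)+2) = tan(x)*sec(x)/(sec(x) + 2)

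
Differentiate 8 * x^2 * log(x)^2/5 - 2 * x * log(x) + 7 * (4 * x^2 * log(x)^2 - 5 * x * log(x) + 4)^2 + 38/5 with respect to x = 448*x^3*log(x)^4 + 448*x^3*log(x)^3 - 840*x^2*log(x)^3 - 840*x^2*log(x)^2 + 4006*x*log(x)^2/5 + 4006*x*log(x)/5 - 282*log(x) - 282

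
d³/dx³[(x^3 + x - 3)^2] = 120*x^3 + 48*x - 36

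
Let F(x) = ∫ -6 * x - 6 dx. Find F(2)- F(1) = -15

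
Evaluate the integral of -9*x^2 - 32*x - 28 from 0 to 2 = -144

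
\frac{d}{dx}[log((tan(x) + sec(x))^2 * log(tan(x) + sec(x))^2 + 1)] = 2*(1 - sin(x))*(log(tan(x) + 1/cos(x)) + 1)*(sin(x) + 1)^2*log(tan(x) + 1/cos(x))/((log(tan(x) + 1/cos(x))^2*sin(x) + log(tan(x) + 1/cos(x))^2 - sin(x) + 1)*cos(x)^3)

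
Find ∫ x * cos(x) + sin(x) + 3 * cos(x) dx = (x + 3)*sin(x) + C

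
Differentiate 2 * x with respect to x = 2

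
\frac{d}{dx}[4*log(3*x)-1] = 4/x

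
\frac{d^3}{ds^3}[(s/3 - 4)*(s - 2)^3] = 8*s - 36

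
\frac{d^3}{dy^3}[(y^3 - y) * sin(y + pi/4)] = -y^3*cos(y + pi/4) - 9*y^2*sin(y + pi/4) + 19*y*cos(y + pi/4) + 9*sin(y + pi/4)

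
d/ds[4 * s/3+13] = 4/3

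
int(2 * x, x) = x^2 + C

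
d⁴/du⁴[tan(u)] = 24*tan(u)^5 + 40*tan(u)^3 + 16*tan(u)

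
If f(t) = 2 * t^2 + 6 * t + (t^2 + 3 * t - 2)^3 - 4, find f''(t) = 30*t^4 + 180*t^3 + 252*t^2 - 54*t - 80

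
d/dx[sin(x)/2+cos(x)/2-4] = -sin(x)/2 + cos(x)/2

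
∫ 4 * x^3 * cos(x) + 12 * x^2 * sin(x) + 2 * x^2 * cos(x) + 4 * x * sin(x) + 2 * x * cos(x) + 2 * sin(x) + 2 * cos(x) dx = 2*(2*x^3 + x^2 + x + 1)*sin(x) + C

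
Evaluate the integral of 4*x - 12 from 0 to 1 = -10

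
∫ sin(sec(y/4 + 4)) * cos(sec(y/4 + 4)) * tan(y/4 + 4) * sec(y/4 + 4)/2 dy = sin(sec(y/4 + 4))^2 + C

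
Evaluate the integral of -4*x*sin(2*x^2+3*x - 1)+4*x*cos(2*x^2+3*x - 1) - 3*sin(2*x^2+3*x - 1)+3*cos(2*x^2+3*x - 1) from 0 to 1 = sin(4) + cos(4) - cos(1) + sin(1)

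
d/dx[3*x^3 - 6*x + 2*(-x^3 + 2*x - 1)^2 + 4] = 12*x^5 - 32*x^3 + 21*x^2 + 16*x - 14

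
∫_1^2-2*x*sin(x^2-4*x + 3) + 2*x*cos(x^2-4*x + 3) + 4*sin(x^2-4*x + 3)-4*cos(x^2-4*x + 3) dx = -1 - sin(1) + cos(1)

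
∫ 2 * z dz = z^2 + C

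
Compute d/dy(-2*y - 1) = -2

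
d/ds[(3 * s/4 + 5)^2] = 9*s/8 + 15/2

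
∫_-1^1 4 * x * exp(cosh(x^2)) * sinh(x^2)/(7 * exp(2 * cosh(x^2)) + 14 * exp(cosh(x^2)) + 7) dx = 0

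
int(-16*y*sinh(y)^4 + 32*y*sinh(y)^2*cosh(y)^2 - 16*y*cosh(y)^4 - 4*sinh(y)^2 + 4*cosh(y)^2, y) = -8*y^2 + 4*y + C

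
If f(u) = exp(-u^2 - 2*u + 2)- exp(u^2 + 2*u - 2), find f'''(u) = (-8*u^3*exp(2*u^2 + 4*u - 4) - 8*u^3 - 24*u^2*exp(2*u^2 + 4*u - 4) - 24*u^2 - 36*u*exp(2*u^2 + 4*u - 4) - 12*u - 20*exp(2*u^2 + 4*u - 4) + 4)*exp(-u^2 - 2*u + 2)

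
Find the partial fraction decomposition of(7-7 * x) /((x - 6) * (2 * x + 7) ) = -63/(19*(2*x + 7)) - 35/(19*(x - 6))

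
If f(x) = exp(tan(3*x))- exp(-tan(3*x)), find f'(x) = 3*(exp(tan(3*x)) + exp(-tan(3*x)))/cos(3*x)^2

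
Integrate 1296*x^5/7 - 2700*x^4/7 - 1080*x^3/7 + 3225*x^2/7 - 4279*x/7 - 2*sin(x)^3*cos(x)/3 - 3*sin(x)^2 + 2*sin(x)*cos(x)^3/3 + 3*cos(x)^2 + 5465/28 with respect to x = 216*x^6/7 - 540*x^5/7 - 270*x^4/7 + 1075*x^3/7 - 4279*x^2/14 + 5465*x/28 + 3*sin(2*x)/2 - cos(4*x)/24 + C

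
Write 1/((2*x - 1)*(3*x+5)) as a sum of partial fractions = -3/(13*(3*x + 5)) + 2/(13*(2*x - 1))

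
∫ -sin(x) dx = cos(x) + C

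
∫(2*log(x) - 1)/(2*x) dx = (log(x) - 1)*log(x)/2 + C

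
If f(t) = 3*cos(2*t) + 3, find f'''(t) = 24*sin(2*t)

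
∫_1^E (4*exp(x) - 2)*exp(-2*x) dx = -(-2 + exp(-1))^2 + (-2 + exp(-E))^2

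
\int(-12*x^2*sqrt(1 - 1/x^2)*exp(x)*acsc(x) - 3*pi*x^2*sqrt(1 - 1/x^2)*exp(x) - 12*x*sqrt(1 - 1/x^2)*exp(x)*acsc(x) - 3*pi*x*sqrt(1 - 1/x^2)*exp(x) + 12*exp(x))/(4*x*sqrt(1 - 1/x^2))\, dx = -3*x*(4*acsc(x) + pi)*exp(x)/4 + C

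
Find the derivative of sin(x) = cos(x)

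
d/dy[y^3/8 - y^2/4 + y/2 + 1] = 3*y^2/8 - y/2 + 1/2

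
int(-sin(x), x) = cos(x) + C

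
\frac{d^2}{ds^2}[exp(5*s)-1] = 25*exp(5*s)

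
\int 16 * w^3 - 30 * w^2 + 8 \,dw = 4*w^4 - 10*w^3 + 8*w + C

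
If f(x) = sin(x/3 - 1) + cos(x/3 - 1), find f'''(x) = -sqrt(2)*cos(x/3 - 1 + pi/4)/27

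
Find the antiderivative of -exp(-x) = exp(-x) + C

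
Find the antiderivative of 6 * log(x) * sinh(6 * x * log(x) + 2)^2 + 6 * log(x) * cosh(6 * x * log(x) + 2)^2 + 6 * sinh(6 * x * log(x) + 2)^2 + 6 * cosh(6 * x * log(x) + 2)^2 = sinh(12*x*log(x) + 4)/2 + C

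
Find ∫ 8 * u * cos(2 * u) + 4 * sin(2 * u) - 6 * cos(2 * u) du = (4*u - 3)*sin(2*u) + C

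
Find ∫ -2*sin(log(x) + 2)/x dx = 2*cos(log(x) + 2) + C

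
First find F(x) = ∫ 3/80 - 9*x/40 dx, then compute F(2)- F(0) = -3/8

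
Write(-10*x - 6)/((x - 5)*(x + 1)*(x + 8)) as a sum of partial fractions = 74/(91*(x + 8)) - 2/(21*(x + 1)) - 28/(39*(x - 5))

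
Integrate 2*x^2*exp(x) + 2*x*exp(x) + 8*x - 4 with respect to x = 2*(exp(x) + 2)*(x^2 - x + 1) + C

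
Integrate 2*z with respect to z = z^2 + C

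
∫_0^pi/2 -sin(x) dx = -1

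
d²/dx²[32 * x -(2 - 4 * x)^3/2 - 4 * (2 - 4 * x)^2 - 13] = 192*x - 224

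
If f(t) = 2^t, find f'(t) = 2^t*log(2)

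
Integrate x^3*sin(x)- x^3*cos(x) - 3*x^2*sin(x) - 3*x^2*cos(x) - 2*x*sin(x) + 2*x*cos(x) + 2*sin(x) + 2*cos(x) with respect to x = -sqrt(2)*x*(x^2 - 2)*sin(x + pi/4) + C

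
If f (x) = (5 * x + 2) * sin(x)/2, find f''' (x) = -5*x*cos(x)/2 - 15*sin(x)/2 - cos(x)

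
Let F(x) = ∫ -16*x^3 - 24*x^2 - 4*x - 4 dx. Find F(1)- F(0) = -18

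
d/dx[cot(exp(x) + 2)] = -exp(x)/sin(exp(x) + 2)^2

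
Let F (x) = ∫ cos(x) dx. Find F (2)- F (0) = sin(2)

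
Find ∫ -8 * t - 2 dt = -4*t^2 - 2*t + C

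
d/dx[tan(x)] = cos(x)^(-2)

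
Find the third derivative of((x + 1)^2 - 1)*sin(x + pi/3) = -x^2*cos(x + pi/3) - 6*x*sin(x + pi/3) - 2*x*cos(x + pi/3) - 6*sqrt(2)*sin(x + pi/12)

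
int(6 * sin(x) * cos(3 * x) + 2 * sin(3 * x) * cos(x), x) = 2*sin(x)*sin(3*x) + C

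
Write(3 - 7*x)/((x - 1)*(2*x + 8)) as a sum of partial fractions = -31/(10*(x + 4)) - 2/(5*(x - 1))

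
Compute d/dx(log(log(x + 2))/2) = 1/(2*x*log(x + 2) + 4*log(x + 2))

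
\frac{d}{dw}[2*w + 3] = 2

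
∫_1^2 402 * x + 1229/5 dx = 4244/5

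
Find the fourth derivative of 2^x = 2^x*log(2)^4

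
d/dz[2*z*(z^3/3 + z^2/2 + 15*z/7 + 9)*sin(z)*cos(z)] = 2*z^4*cos(2*z)/3 + 4*z^3*sin(2*z)/3 + z^3*cos(2*z) + 3*z^2*sin(2*z)/2 + 30*z^2*cos(2*z)/7 + 30*z*sin(2*z)/7 + 18*z*cos(2*z) + 9*sin(2*z)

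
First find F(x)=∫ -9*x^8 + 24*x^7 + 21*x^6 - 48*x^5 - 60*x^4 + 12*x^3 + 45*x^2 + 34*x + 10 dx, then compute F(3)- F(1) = -1386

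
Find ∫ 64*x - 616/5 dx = 32*x^2 - 616*x/5 + C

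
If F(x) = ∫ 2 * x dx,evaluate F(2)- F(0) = 4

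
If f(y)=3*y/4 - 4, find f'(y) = 3/4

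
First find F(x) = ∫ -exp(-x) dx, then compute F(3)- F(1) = -exp(-1) + exp(-3)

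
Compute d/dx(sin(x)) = cos(x)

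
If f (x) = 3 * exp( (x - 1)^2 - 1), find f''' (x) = 24*x^3*exp(x^2 - 2*x) - 72*x^2*exp(x^2 - 2*x) + 108*x*exp(x^2 - 2*x) - 60*exp(x^2 - 2*x)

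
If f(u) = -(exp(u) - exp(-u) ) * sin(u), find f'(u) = sqrt(2)*(-exp(2*u)*sin(u + pi/4) + cos(u + pi/4))*exp(-u)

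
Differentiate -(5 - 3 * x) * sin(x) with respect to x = 3*x*cos(x) + 3*sin(x) - 5*cos(x)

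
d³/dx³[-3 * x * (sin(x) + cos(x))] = 3*sqrt(2)*(x*cos(x + pi/4) + 3*sin(x + pi/4))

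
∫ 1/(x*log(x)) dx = log(4*log(x)) + C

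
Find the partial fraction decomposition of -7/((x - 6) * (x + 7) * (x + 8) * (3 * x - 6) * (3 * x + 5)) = -189/(76912*(3*x + 5)) - 1/(1140*(x + 8)) + 7/(5616*(x + 7)) + 7/(11880*(x - 2)) - 1/(7176*(x - 6))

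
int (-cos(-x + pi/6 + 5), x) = sin(-x + pi/6 + 5) + C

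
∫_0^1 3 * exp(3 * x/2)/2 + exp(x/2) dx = -3 + 2*exp(1/2) + exp(3/2)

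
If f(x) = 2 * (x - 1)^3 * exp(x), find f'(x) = 2*x^3*exp(x) - 6*x*exp(x) + 4*exp(x)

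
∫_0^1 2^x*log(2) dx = 1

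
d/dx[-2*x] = -2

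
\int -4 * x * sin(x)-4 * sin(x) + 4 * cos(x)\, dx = (4*x + 4)*cos(x) + C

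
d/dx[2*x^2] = 4*x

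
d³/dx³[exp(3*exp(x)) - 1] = 3*exp(x + 3*exp(x)) + 27*exp(2*x + 3*exp(x)) + 27*exp(3*x + 3*exp(x))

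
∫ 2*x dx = x^2 + C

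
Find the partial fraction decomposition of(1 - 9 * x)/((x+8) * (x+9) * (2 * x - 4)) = 41/(11*(x + 9)) - 73/(20*(x + 8)) - 17/(220*(x - 2))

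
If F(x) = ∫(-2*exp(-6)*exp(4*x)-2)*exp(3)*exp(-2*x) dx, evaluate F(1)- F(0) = -exp(3) - exp(-1) + exp(-3) + E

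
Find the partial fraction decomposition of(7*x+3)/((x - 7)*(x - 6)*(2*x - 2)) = 1/(6*(x - 1)) - 9/(2*(x - 6)) + 13/(3*(x - 7))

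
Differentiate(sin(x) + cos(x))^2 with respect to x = 2*cos(2*x)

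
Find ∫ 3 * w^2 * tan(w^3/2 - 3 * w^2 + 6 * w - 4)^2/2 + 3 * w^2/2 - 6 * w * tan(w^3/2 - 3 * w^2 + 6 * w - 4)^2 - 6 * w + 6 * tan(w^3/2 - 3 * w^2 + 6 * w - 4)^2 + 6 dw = tan((w - 2)^3/2) + C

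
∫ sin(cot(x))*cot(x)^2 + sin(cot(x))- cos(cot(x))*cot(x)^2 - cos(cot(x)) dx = sqrt(2)*sin(pi/4 + 1/tan(x)) + C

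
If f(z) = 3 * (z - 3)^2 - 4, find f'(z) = 6*z - 18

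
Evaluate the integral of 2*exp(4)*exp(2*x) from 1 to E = -exp(6) + exp(4 + 2*E)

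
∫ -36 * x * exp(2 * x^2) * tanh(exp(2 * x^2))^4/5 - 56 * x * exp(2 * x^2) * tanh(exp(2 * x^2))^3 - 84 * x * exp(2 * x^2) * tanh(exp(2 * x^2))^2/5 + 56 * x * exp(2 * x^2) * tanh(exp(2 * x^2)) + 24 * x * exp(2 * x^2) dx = (3*tanh(exp(2*x^2))^2 + 35*tanh(exp(2*x^2)) + 30)*tanh(exp(2*x^2))/5 + C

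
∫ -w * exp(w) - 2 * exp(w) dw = (-w - 1)*exp(w) + C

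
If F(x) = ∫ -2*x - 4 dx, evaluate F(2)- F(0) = -12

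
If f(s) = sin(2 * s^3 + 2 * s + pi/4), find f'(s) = 2*(3*s^2 + 1)*cos(2*s^3 + 2*s + pi/4)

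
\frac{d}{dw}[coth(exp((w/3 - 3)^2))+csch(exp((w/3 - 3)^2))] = -2*(w*cosh(exp(9)*exp(-2*w)*exp(w^2/9)) + w - 9*cosh(exp(9)*exp(-2*w)*exp(w^2/9)) - 9)*exp(9)*exp(-2*w)*exp(w^2/9)/(9*sinh(exp(9)*exp(-2*w)*exp(w^2/9))^2)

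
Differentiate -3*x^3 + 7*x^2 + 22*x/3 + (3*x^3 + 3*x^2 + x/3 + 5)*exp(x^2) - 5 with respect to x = 6*x^4*exp(x^2) + 6*x^3*exp(x^2) + 29*x^2*exp(x^2)/3 - 9*x^2 + 16*x*exp(x^2) + 14*x + exp(x^2)/3 + 22/3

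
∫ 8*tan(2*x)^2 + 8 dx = 4*tan(2*x) + C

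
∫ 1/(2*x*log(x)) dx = log(log(x)/2)/2 + C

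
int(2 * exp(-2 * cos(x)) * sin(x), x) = exp(-2*cos(x)) + C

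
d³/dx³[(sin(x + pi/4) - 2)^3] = -21*sin(x + pi/4)^2*cos(x + pi/4) + 24*cos(2*x) + 6*cos(x + pi/4)^3 - 12*cos(x + pi/4)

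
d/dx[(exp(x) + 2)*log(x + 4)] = (x*exp(x)*log(x + 4) + 4*exp(x)*log(x + 4) + exp(x) + 2)/(x + 4)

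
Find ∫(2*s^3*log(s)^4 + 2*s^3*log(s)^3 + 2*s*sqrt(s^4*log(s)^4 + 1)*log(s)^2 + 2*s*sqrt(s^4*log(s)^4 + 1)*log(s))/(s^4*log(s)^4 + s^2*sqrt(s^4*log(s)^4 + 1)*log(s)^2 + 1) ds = log(s^2*log(s)^2 + sqrt(s^4*log(s)^4 + 1)) + C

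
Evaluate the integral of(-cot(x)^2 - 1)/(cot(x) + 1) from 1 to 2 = log(cot(2) + 1) - log(cot(1) + 1)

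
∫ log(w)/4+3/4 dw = w*(log(w) + 2)/4 + C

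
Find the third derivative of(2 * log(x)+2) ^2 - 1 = (16*log(x) - 8)/x^3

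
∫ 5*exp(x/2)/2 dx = 5*exp(x/2) + C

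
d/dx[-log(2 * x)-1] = -1/x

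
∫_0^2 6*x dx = 12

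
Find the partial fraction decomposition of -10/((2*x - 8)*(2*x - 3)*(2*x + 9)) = -5/(102*(2*x + 9)) + 1/(6*(2*x - 3)) - 1/(17*(x - 4))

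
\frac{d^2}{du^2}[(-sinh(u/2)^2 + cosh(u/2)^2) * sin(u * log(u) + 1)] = -(u*log(u)^2*sin(u*log(u) + 1) + 2*u*log(u)*sin(u*log(u) + 1) + u*sin(u*log(u) + 1) - cos(u*log(u) + 1))/u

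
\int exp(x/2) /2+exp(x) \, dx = exp(x/2) + exp(x) + C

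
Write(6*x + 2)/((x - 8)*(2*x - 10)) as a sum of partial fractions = -16/(3*(x - 5)) + 25/(3*(x - 8))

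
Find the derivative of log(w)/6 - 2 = 1/(6*w)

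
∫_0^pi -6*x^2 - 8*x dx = -2*pi*(2*pi + pi^2)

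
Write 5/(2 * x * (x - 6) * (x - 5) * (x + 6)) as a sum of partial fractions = -5/(1584*(x + 6)) - 1/(22*(x - 5)) + 5/(144*(x - 6)) + 1/(72*x)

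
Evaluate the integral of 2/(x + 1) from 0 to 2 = log(9)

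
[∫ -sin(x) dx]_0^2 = -1 + cos(2)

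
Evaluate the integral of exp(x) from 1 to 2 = -E + exp(2)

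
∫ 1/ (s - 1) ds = log(s - 1) + C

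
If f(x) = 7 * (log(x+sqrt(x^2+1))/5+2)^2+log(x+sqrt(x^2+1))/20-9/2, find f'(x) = (56*x*log(x + sqrt(x^2 + 1)) + 565*x + 56*sqrt(x^2 + 1)*log(x + sqrt(x^2 + 1)) + 565*sqrt(x^2 + 1))/(100*x^2 + 100*x*sqrt(x^2 + 1) + 100)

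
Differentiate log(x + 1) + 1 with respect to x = 1/(x + 1)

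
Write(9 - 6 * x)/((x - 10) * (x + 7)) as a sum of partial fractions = -3/(x + 7) - 3/(x - 10)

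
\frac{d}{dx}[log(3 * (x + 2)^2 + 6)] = (2*x + 4)/(x^2 + 4*x + 6)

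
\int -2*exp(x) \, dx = -2*exp(x) + C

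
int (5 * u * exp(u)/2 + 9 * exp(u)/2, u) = (5*u + 4)*exp(u)/2 + C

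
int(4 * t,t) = 2*t^2 + C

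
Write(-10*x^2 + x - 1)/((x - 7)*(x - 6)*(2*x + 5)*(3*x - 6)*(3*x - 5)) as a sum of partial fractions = 183/(1300*(3*x - 5)) - 352/(72675*(2*x + 5)) - 13/(180*(x - 2)) + 355/(2652*(x - 6)) - 121/(1140*(x - 7))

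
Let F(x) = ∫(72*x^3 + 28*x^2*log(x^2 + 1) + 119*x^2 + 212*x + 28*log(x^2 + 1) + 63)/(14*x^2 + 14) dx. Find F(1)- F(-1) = 4*log(2) + 9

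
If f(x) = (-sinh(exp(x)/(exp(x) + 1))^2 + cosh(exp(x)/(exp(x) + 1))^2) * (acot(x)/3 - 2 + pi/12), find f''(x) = 2*x/(3*x^4 + 6*x^2 + 3)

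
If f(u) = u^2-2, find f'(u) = 2*u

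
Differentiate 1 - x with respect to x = -1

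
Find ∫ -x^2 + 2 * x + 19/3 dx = -x^3/3 + x^2 + 19*x/3 + C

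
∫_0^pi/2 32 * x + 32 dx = -16 + (4 + 2*pi)^2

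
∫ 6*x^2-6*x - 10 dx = 2*x^3 - 3*x^2 - 10*x + C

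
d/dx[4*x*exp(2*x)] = 8*x*exp(2*x) + 4*exp(2*x)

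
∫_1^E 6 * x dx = -3 + 3*exp(2)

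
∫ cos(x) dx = sin(x) + C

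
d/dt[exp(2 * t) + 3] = 2*exp(2*t)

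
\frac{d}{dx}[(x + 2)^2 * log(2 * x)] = (2*x^2*log(x) + x^2 + 2*x^2*log(2) + 4*x*log(x) + 4*x*log(2) + 4*x + 4)/x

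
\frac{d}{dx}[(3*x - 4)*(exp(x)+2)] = 3*x*exp(x) - exp(x) + 6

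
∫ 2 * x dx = x^2 + C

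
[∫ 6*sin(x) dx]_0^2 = 6 - 6*cos(2)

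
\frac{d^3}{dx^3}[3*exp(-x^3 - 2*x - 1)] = (-81*x^6 - 162*x^4 + 162*x^3 - 108*x^2 + 108*x - 42)*exp(-x^3 - 2*x - 1)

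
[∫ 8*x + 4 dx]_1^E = -8 + 4*E + 4*exp(2)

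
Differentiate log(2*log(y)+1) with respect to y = 2/(2*y*log(y) + y)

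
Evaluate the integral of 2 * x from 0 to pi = pi^2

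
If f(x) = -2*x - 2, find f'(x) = -2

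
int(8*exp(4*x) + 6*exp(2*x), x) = (2*exp(2*x) + 3)*exp(2*x) + C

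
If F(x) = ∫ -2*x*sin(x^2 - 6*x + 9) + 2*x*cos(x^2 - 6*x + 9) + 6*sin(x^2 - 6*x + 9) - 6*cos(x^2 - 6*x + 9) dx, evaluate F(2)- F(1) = cos(1) - cos(4) - sin(4) + sin(1)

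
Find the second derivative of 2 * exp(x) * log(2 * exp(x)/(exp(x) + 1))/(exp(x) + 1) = (-2*(x - log(exp(x) + 1))*exp(2*x) + 2*(x - log(exp(x) + 1))*exp(x) - 2*exp(2*x) - 2*exp(2*x)*log(2) + 2*exp(x)*log(2) + 4*exp(x))/(exp(3*x) + 3*exp(2*x) + 3*exp(x) + 1)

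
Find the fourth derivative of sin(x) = sin(x)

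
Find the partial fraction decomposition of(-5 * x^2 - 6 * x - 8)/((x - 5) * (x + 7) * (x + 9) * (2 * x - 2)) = 359/(560*(x + 9)) - 211/(384*(x + 7)) + 19/(640*(x - 1)) - 163/(1344*(x - 5))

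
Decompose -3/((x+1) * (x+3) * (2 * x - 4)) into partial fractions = -3/(20*(x + 3)) + 1/(4*(x + 1)) - 1/(10*(x - 2))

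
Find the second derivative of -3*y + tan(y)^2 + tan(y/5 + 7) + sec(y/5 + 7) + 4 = 6*tan(y)^4 + 8*tan(y)^2 + 2*tan(y/5 + 7)^3/25 + 2*tan(y/5 + 7)^2*sec(y/5 + 7)/25 + 2*tan(y/5 + 7)/25 + sec(y/5 + 7)/25 + 2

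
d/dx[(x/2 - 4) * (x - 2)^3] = 2*x^3 - 21*x^2 + 60*x - 52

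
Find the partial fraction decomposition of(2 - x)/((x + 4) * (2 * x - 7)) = -1/(5*(2*x - 7)) - 2/(5*(x + 4))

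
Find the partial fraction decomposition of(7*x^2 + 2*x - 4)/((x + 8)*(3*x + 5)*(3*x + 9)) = 109/(228*(3*x + 5)) + 428/(285*(x + 8)) - 53/(60*(x + 3))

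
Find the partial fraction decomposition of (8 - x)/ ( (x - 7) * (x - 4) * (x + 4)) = 3/(22*(x + 4)) - 1/(6*(x - 4)) + 1/(33*(x - 7))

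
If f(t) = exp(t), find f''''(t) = exp(t)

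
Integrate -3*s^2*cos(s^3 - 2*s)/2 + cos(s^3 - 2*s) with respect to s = -sin(s*(s^2 - 2))/2 + C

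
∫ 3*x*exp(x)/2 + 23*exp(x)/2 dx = (3*x + 20)*exp(x)/2 + C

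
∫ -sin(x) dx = cos(x) + C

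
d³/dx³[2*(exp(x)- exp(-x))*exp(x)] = 16*exp(2*x)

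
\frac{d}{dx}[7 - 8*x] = -8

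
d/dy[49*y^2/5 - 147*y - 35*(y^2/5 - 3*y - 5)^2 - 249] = -28*y^3/5 + 126*y^2 - 2352*y/5 - 1197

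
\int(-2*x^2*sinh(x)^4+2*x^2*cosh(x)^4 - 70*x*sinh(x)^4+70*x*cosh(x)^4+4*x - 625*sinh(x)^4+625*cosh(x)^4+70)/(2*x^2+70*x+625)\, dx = log((2*x + 35)^2/25 + 1) + sinh(2*x)/2 + C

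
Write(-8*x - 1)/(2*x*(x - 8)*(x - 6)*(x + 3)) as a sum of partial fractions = -23/(594*(x + 3)) + 49/(216*(x - 6)) - 65/(352*(x - 8)) - 1/(288*x)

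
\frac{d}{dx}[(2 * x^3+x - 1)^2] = 24*x^5 + 16*x^3 - 12*x^2 + 2*x - 2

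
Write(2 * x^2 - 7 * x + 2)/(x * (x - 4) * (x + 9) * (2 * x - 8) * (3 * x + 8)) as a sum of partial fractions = -1413/(60800*(3*x + 8)) + 227/(57798*(x + 9)) + 399/(135200*(x - 4)) + 3/(1040*(x - 4)^2) + 1/(1152*x)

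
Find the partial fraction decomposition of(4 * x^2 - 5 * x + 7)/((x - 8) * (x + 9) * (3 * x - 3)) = 188/(255*(x + 9)) - 1/(35*(x - 1)) + 223/(357*(x - 8))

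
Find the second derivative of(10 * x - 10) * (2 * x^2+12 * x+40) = 120*x + 200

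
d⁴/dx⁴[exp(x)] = exp(x)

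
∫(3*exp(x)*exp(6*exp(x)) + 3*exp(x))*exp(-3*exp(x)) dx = 2*sinh(3*exp(x)) + C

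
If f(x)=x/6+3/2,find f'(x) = 1/6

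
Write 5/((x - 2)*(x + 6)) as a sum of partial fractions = -5/(8*(x + 6)) + 5/(8*(x - 2))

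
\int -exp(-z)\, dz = exp(-z) + C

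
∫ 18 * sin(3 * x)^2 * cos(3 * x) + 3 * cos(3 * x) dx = (2 - cos(6*x))*sin(3*x) + C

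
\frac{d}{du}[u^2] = 2*u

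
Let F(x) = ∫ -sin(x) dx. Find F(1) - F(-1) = 0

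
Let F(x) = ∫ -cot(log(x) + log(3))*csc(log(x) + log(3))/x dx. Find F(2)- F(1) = -csc(log(3)) + csc(log(6))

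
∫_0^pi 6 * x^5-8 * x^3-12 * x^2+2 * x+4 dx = -4 + (-pi - 2 + pi^3)^2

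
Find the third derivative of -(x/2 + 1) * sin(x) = x*cos(x)/2 + 3*sin(x)/2 + cos(x)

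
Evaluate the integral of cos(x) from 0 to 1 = sin(1)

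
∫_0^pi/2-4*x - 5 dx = -5*pi/2 - pi^2/2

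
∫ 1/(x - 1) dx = log(3 - 3*x) + C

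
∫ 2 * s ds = s^2 + C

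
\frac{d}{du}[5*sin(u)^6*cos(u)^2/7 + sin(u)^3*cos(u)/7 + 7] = (-40*sin(u)^5*cos(u) + 30*sin(u)^3*cos(u) - 4*sin(u)^2 + 3)*sin(u)^2/7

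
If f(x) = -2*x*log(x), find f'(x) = -2*log(x) - 2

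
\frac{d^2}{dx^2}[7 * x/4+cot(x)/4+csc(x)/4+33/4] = (-1 + 2*cos(x)/sin(x)^2 + 2/sin(x)^2)/(4*sin(x))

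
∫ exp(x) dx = exp(x) + C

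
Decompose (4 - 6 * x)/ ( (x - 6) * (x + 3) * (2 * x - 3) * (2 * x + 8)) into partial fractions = 20/(891*(2*x - 3)) - 7/(55*(x + 4)) + 11/(81*(x + 3)) - 8/(405*(x - 6))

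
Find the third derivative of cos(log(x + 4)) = (-sin(log(x + 4)) + 3*cos(log(x + 4)))/(x^3 + 12*x^2 + 48*x + 64)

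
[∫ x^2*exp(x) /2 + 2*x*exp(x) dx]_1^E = -E/2 + (-2 + 2*E + exp(2))*exp(E)/2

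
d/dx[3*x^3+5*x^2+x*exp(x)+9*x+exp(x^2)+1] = 9*x^2 + x*exp(x) + 2*x*exp(x^2) + 10*x + exp(x) + 9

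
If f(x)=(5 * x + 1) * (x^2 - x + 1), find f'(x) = 15*x^2 - 8*x + 4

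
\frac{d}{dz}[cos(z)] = -sin(z)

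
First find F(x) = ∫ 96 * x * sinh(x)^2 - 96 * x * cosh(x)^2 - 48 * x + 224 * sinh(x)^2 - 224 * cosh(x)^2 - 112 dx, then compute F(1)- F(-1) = -672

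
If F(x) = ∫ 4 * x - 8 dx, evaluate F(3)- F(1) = 0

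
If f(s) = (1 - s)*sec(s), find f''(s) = (s - 2*s/cos(s)^2 - 2*sin(s)/cos(s) - 1 + 2/cos(s)^2)/cos(s)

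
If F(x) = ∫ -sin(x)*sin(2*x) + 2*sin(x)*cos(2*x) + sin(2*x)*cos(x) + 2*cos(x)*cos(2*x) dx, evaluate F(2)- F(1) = -(cos(1) + sin(1))*sin(2) + (cos(2) + sin(2))*sin(4)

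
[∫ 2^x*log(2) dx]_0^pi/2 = -1 + 2^(pi/2)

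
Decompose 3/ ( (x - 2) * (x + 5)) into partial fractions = -3/(7*(x + 5)) + 3/(7*(x - 2))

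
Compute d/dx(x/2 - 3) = 1/2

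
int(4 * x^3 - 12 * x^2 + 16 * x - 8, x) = x^4 - 4*x^3 + 8*x^2 - 8*x + C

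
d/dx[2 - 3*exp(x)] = -3*exp(x)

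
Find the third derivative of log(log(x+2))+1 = (2*log(x + 2)^2 + 3*log(x + 2) + 2)/(x^3*log(x + 2)^3 + 6*x^2*log(x + 2)^3 + 12*x*log(x + 2)^3 + 8*log(x + 2)^3)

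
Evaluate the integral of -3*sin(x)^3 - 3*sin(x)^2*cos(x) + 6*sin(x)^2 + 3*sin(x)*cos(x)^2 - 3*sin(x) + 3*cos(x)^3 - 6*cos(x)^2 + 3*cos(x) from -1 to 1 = (-1 + cos(1) + sin(1))^3 - (-1 - sin(1) + cos(1))^3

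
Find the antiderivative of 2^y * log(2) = 2^y + C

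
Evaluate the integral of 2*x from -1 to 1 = 0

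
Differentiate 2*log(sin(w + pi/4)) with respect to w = 2/tan(w + pi/4)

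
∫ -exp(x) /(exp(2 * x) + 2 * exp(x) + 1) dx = (-21*exp(x) - 20)/(exp(x) + 1) + C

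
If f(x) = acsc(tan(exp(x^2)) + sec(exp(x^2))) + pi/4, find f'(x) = -sqrt(2)*x*(1 - sin(exp(x^2)))*exp(x^2)/(sqrt(sin(exp(x^2))/(sin(exp(x^2)) + 1))*cos(exp(x^2))^2)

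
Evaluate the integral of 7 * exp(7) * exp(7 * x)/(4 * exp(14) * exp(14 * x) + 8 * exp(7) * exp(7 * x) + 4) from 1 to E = -exp(14)/(4*(1 + exp(14))) + exp(7 + 7*E)/(4*(1 + exp(7 + 7*E)))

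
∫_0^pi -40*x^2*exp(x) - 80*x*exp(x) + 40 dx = 8*pi*(-5*pi*exp(pi) + 5)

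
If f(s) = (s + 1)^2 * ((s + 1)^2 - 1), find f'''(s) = 24*s + 24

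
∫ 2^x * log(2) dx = 2^x + C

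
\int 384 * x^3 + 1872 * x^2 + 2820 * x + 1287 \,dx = 96*x^4 + 624*x^3 + 1410*x^2 + 1287*x + C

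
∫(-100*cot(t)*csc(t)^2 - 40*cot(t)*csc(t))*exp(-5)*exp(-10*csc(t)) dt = (-5 - 10/sin(t))*exp(-5 - 10/sin(t)) + C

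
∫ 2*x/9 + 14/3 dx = x^2/9 + 14*x/3 + C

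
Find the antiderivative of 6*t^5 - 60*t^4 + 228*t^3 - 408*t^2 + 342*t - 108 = t^6 - 12*t^5 + 57*t^4 - 136*t^3 + 171*t^2 - 108*t + C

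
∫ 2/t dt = 2*log(3*t) + C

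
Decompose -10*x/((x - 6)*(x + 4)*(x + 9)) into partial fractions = 6/(5*(x + 9)) - 4/(5*(x + 4)) - 2/(5*(x - 6))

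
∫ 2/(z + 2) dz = log(3*(z + 2)^2) + C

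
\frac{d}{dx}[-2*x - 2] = -2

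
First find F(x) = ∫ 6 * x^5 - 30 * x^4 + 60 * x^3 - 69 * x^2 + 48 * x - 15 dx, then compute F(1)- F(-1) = -88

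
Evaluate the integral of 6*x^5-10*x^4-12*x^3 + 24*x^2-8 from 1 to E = (-exp(2) - 2*E + 2 + exp(3))^2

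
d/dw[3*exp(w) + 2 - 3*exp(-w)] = (3*exp(2*w) + 3)*exp(-w)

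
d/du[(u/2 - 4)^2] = u/2 - 4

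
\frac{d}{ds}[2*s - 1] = 2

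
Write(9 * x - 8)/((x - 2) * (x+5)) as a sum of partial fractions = 53/(7*(x + 5)) + 10/(7*(x - 2))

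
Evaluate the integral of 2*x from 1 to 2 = 3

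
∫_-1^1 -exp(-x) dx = -E + exp(-1)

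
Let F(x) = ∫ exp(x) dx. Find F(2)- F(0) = -1 + exp(2)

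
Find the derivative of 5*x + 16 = 5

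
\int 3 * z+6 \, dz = 3*z^2/2 + 6*z + C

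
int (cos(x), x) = sin(x) + C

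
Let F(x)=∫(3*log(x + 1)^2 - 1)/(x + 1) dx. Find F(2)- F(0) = -log(3) + log(3)^3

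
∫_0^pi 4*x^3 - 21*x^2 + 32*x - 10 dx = ((-2 + pi)^2 + 2)*(-3*pi - 2 + pi^2) + 12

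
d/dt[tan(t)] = cos(t)^(-2)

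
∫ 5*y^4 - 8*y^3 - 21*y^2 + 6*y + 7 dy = y^5 - 2*y^4 - 7*y^3 + 3*y^2 + 7*y + C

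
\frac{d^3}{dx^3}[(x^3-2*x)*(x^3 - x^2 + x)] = 120*x^3 - 60*x^2 - 24*x + 12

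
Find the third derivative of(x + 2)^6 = 120*x^3 + 720*x^2 + 1440*x + 960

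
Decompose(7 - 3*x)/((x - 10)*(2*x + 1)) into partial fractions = -17/(21*(2*x + 1)) - 23/(21*(x - 10))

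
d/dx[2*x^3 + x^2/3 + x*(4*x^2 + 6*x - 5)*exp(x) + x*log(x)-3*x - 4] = 4*x^3*exp(x) + 18*x^2*exp(x) + 6*x^2 + 7*x*exp(x) + 2*x/3 - 5*exp(x) + log(x) - 2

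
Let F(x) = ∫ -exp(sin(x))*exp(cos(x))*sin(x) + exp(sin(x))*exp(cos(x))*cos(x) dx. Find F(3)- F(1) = -exp(cos(1) + sin(1)) + exp(cos(3) + sin(3))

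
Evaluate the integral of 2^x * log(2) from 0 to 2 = 3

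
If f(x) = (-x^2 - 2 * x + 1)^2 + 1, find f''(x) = 12*x^2 + 24*x + 4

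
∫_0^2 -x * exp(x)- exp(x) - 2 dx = -2*exp(2) - 4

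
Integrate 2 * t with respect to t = t^2 + C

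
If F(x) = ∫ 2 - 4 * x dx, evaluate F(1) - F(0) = 0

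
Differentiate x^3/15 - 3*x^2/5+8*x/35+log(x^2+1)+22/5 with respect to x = (7*x^4 - 42*x^3 + 15*x^2 + 28*x + 8)/(35*x^2 + 35)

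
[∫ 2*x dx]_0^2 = 4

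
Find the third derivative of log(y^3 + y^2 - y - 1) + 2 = (6*y^3 - 6*y^2 + 18*y - 2)/(y^6 - 3*y^4 + 3*y^2 - 1)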